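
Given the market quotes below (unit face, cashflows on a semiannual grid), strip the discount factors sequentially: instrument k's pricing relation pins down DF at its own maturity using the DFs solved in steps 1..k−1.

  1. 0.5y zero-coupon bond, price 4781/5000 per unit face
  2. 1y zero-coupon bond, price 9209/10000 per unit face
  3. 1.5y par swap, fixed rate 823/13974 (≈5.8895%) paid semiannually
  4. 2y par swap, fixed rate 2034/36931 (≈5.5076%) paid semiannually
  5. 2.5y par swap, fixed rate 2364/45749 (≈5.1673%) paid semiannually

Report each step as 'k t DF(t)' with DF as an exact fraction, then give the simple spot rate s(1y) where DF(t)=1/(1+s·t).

step 1 [0.5y] zero: DF = P = 4781/5000 ≈ 0.956200
step 2 [1y] zero: DF = P = 9209/10000 ≈ 0.920900
step 3 [1.5y] swap r/2=823/27948: DF=(1 − 823/27948·(0.956200+0.920900))/(1+823/27948) = 9177/10000 ≈ 0.917700
step 4 [2y] swap r/2=1017/36931: DF=(1 − 1017/36931·(0.956200+0.920900+0.917700))/(1+1017/36931) = 8983/10000 ≈ 0.898300
step 5 [2.5y] swap r/2=1182/45749: DF=(1 − 1182/45749·(0.956200+0.920900+0.917700+0.898300))/(1+1182/45749) = 4409/5000 ≈ 0.881800

1 1/2 4781/5000
2 1 9209/10000
3 3/2 9177/10000
4 2 8983/10000
5 5/2 4409/5000
s(1y) = (1/(9209/10000) − 1)/(1) = 791/9209 ≈ 8.5894%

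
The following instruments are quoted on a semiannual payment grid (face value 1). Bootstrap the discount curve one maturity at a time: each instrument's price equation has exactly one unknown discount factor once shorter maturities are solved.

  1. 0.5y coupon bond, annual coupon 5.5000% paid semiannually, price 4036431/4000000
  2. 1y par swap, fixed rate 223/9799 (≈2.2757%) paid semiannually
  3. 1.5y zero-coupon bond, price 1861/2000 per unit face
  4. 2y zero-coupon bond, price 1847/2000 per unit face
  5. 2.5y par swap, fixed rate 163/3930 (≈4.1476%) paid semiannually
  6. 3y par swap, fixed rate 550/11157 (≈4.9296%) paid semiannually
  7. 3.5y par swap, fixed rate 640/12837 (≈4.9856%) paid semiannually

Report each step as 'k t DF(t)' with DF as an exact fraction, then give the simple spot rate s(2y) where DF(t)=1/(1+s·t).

1 1/2 9821/10000
2 1 9777/10000
3 3/2 1861/2000
4 2 1847/2000
5 5/2 4511/5000
6 3 69/80
7 7/2 21/25
s(2y) = (1/(1847/2000) − 1)/(2) = 153/3694 ≈ 4.1419%

step 1 [0.5y] bond c/2=11/400: DF=(4036431/4000000 − 11/400·(0))/(1+11/400) = 9821/10000 ≈ 0.982100
step 2 [1y] swap r/2=223/19598: DF=(1 − 223/19598·(0.982100))/(1+223/19598) = 9777/10000 ≈ 0.977700
step 3 [1.5y] zero: DF = P = 1861/2000 ≈ 0.930500
step 4 [2y] zero: DF = P = 1847/2000 ≈ 0.923500
step 5 [2.5y] swap r/2=163/7860: DF=(1 − 163/7860·(0.982100+0.977700+0.930500+0.923500))/(1+163/7860) = 4511/5000 ≈ 0.902200
step 6 [3y] swap r/2=275/11157: DF=(1 − 275/11157·(0.982100+0.977700+0.930500+0.923500+0.902200))/(1+275/11157) = 69/80 ≈ 0.862500
step 7 [3.5y] swap r/2=320/12837: DF=(1 − 320/12837·(0.982100+0.977700+0.930500+0.923500+0.902200+0.862500))/(1+320/12837) = 21/25 ≈ 0.840000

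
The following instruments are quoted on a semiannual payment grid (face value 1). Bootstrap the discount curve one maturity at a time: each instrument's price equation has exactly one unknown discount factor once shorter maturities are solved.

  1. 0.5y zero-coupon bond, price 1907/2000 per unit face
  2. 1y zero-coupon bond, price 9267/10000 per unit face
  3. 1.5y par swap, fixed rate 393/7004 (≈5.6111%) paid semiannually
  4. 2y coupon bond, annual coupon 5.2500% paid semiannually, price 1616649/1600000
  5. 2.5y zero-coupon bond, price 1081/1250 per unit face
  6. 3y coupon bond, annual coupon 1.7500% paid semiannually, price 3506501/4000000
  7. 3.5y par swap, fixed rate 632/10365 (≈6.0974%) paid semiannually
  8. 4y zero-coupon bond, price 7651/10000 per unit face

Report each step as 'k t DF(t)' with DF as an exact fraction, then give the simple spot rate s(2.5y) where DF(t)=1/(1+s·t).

1 1/2 1907/2000
2 1 9267/10000
3 3/2 4607/5000
4 2 9129/10000
5 5/2 1081/1250
6 3 8293/10000
7 7/2 1013/1250
8 4 7651/10000
s(2.5y) = (1/(1081/1250) − 1)/(5/2) = 338/5405 ≈ 6.2535%

step 1 [0.5y] zero: DF = P = 1907/2000 ≈ 0.953500
step 2 [1y] zero: DF = P = 9267/10000 ≈ 0.926700
step 3 [1.5y] swap r/2=393/14008: DF=(1 − 393/14008·(0.953500+0.926700))/(1+393/14008) = 4607/5000 ≈ 0.921400
step 4 [2y] bond c/2=21/800: DF=(1616649/1600000 − 21/800·(0.953500+0.926700+0.921400))/(1+21/800) = 9129/10000 ≈ 0.912900
step 5 [2.5y] zero: DF = P = 1081/1250 ≈ 0.864800
step 6 [3y] bond c/2=7/800: DF=(3506501/4000000 − 7/800·(0.953500+0.926700+0.921400+0.912900+0.864800))/(1+7/800) = 8293/10000 ≈ 0.829300
step 7 [3.5y] swap r/2=316/10365: DF=(1 − 316/10365·(0.953500+0.926700+0.921400+0.912900+0.864800+0.829300))/(1+316/10365) = 1013/1250 ≈ 0.810400
step 8 [4y] zero: DF = P = 7651/10000 ≈ 0.765100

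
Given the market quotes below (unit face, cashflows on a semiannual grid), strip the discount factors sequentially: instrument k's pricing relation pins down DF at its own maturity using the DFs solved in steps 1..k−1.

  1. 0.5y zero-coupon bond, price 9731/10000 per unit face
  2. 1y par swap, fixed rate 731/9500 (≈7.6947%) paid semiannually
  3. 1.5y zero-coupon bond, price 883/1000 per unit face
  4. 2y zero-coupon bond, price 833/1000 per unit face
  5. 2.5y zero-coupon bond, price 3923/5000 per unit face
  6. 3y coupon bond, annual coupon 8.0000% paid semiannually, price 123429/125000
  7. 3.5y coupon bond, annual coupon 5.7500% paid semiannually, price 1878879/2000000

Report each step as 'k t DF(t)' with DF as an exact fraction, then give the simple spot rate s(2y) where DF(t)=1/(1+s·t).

1 1/2 9731/10000
2 1 9269/10000
3 3/2 883/1000
4 2 833/1000
5 5/2 3923/5000
6 3 3901/5000
7 7/2 1921/2500
s(2y) = (1/(833/1000) − 1)/(2) = 167/1666 ≈ 10.0240%

step 1 [0.5y] zero: DF = P = 9731/10000 ≈ 0.973100
step 2 [1y] swap r/2=731/19000: DF=(1 − 731/19000·(0.973100))/(1+731/19000) = 9269/10000 ≈ 0.926900
step 3 [1.5y] zero: DF = P = 883/1000 ≈ 0.883000
step 4 [2y] zero: DF = P = 833/1000 ≈ 0.833000
step 5 [2.5y] zero: DF = P = 3923/5000 ≈ 0.784600
step 6 [3y] bond c/2=1/25: DF=(123429/125000 − 1/25·(0.973100+0.926900+0.883000+0.833000+0.784600))/(1+1/25) = 3901/5000 ≈ 0.780200
step 7 [3.5y] bond c/2=23/800: DF=(1878879/2000000 − 23/800·(0.973100+0.926900+0.883000+0.833000+0.784600+0.780200))/(1+23/800) = 1921/2500 ≈ 0.768400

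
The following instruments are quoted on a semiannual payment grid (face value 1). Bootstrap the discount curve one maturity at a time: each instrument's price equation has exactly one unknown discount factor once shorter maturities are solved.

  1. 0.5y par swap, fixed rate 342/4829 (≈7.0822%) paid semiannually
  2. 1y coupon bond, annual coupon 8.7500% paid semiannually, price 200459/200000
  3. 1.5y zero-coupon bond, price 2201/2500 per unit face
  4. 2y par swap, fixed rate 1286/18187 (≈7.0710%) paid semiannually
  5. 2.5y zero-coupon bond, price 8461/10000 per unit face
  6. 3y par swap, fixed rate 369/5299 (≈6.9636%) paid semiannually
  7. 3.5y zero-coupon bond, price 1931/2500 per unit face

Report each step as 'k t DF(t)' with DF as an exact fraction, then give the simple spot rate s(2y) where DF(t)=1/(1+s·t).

step 1 [0.5y] swap r/2=171/4829: DF=(1 − 171/4829·(0))/(1+171/4829) = 4829/5000 ≈ 0.965800
step 2 [1y] bond c/2=7/160: DF=(200459/200000 − 7/160·(0.965800))/(1+7/160) = 4599/5000 ≈ 0.919800
step 3 [1.5y] zero: DF = P = 2201/2500 ≈ 0.880400
step 4 [2y] swap r/2=643/18187: DF=(1 − 643/18187·(0.965800+0.919800+0.880400))/(1+643/18187) = 4357/5000 ≈ 0.871400
step 5 [2.5y] zero: DF = P = 8461/10000 ≈ 0.846100
step 6 [3y] swap r/2=369/10598: DF=(1 − 369/10598·(0.965800+0.919800+0.880400+0.871400+0.846100))/(1+369/10598) = 1631/2000 ≈ 0.815500
step 7 [3.5y] zero: DF = P = 1931/2500 ≈ 0.772400

1 1/2 4829/5000
2 1 4599/5000
3 3/2 2201/2500
4 2 4357/5000
5 5/2 8461/10000
6 3 1631/2000
7 7/2 1931/2500
s(2y) = (1/(4357/5000) − 1)/(2) = 643/8714 ≈ 7.3789%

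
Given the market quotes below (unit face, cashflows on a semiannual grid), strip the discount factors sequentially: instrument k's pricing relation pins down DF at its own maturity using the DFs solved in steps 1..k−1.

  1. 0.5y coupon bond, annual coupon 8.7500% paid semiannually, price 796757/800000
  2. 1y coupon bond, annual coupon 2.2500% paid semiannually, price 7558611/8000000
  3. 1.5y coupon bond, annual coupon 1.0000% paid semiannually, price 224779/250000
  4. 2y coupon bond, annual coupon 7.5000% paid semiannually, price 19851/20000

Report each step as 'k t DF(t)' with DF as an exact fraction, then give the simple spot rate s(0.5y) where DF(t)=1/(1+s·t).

1 1/2 4771/5000
2 1 9237/10000
3 3/2 8853/10000
4 2 1071/1250
s(0.5y) = (1/(4771/5000) − 1)/(1/2) = 458/4771 ≈ 9.5997%

step 1 [0.5y] bond c/2=7/160: DF=(796757/800000 − 7/160·(0))/(1+7/160) = 4771/5000 ≈ 0.954200
step 2 [1y] bond c/2=9/800: DF=(7558611/8000000 − 9/800·(0.954200))/(1+9/800) = 9237/10000 ≈ 0.923700
step 3 [1.5y] bond c/2=1/200: DF=(224779/250000 − 1/200·(0.954200+0.923700))/(1+1/200) = 8853/10000 ≈ 0.885300
step 4 [2y] bond c/2=3/80: DF=(19851/20000 − 3/80·(0.954200+0.923700+0.885300))/(1+3/80) = 1071/1250 ≈ 0.856800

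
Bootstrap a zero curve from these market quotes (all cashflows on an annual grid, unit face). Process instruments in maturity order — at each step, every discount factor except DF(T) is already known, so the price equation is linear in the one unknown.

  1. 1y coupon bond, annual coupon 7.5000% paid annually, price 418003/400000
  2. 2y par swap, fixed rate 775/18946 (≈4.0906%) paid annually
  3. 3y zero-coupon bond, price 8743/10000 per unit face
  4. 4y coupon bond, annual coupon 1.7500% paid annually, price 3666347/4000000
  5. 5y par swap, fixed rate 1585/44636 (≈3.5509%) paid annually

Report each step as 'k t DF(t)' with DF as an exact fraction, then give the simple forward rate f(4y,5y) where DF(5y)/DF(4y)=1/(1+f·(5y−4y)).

step 1 [1y] bond c/1=3/40: DF=(418003/400000 − 3/40·(0))/(1+3/40) = 9721/10000 ≈ 0.972100
step 2 [2y] swap r/1=775/18946: DF=(1 − 775/18946·(0.972100))/(1+775/18946) = 369/400 ≈ 0.922500
step 3 [3y] zero: DF = P = 8743/10000 ≈ 0.874300
step 4 [4y] bond c/1=7/400: DF=(3666347/4000000 − 7/400·(0.972100+0.922500+0.874300))/(1+7/400) = 2133/2500 ≈ 0.853200
step 5 [5y] swap r/1=1585/44636: DF=(1 − 1585/44636·(0.972100+0.922500+0.874300+0.853200))/(1+1585/44636) = 1683/2000 ≈ 0.841500

1 1 9721/10000
2 2 369/400
3 3 8743/10000
4 4 2133/2500
5 5 1683/2000
f(4y,5y) = ((2133/2500)/(1683/2000) − 1)/(1) = 13/935 ≈ 1.3904%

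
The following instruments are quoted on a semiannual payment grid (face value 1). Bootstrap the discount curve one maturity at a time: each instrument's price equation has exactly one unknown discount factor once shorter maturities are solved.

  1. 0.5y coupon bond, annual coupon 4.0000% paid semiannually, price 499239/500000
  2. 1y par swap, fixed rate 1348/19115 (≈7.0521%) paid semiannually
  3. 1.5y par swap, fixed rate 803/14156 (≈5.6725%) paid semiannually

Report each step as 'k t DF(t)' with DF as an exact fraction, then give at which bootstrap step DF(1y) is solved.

step 1 [0.5y] bond c/2=1/50: DF=(499239/500000 − 1/50·(0))/(1+1/50) = 9789/10000 ≈ 0.978900
step 2 [1y] swap r/2=674/19115: DF=(1 − 674/19115·(0.978900))/(1+674/19115) = 4663/5000 ≈ 0.932600
step 3 [1.5y] swap r/2=803/28312: DF=(1 − 803/28312·(0.978900+0.932600))/(1+803/28312) = 9197/10000 ≈ 0.919700

1 1/2 9789/10000
2 1 4663/5000
3 3/2 9197/10000
DF(1y) is solved at step 2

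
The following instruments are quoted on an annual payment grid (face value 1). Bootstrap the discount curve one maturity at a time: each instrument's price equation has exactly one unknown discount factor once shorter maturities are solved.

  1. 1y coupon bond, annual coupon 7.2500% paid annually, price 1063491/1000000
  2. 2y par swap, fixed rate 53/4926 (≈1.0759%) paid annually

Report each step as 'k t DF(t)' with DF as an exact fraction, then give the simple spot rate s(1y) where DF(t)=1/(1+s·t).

step 1 [1y] bond c/1=29/400: DF=(1063491/1000000 − 29/400·(0))/(1+29/400) = 2479/2500 ≈ 0.991600
step 2 [2y] swap r/1=53/4926: DF=(1 − 53/4926·(0.991600))/(1+53/4926) = 2447/2500 ≈ 0.978800

1 1 2479/2500
2 2 2447/2500
s(1y) = (1/(2479/2500) − 1)/(1) = 21/2479 ≈ 0.8471%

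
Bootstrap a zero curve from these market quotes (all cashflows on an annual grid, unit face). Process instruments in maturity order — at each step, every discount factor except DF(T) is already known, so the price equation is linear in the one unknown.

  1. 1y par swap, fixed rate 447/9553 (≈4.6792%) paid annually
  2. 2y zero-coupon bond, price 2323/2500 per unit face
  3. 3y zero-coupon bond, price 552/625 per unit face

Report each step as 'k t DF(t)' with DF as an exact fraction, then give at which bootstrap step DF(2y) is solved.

step 1 [1y] swap r/1=447/9553: DF=(1 − 447/9553·(0))/(1+447/9553) = 9553/10000 ≈ 0.955300
step 2 [2y] zero: DF = P = 2323/2500 ≈ 0.929200
step 3 [3y] zero: DF = P = 552/625 ≈ 0.883200

1 1 9553/10000
2 2 2323/2500
3 3 552/625
DF(2y) is solved at step 2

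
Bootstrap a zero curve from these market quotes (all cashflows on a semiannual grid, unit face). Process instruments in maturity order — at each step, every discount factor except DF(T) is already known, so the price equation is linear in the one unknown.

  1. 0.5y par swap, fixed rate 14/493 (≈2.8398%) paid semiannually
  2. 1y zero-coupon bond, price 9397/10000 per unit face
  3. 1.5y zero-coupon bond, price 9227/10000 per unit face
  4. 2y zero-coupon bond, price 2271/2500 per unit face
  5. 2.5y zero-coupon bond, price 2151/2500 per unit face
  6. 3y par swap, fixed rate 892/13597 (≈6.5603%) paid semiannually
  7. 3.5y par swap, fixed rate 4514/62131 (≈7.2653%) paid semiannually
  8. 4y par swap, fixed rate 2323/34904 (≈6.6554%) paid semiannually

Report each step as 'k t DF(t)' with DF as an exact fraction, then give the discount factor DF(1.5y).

step 1 [0.5y] swap r/2=7/493: DF=(1 − 7/493·(0))/(1+7/493) = 493/500 ≈ 0.986000
step 2 [1y] zero: DF = P = 9397/10000 ≈ 0.939700
step 3 [1.5y] zero: DF = P = 9227/10000 ≈ 0.922700
step 4 [2y] zero: DF = P = 2271/2500 ≈ 0.908400
step 5 [2.5y] zero: DF = P = 2151/2500 ≈ 0.860400
step 6 [3y] swap r/2=446/13597: DF=(1 − 446/13597·(0.986000+0.939700+0.922700+0.908400+0.860400))/(1+446/13597) = 1027/1250 ≈ 0.821600
step 7 [3.5y] swap r/2=2257/62131: DF=(1 − 2257/62131·(0.986000+0.939700+0.922700+0.908400+0.860400+0.821600))/(1+2257/62131) = 7743/10000 ≈ 0.774300
step 8 [4y] swap r/2=2323/69808: DF=(1 − 2323/69808·(0.986000+0.939700+0.922700+0.908400+0.860400+0.821600+0.774300))/(1+2323/69808) = 7677/10000 ≈ 0.767700

1 1/2 493/500
2 1 9397/10000
3 3/2 9227/10000
4 2 2271/2500
5 5/2 2151/2500
6 3 1027/1250
7 7/2 7743/10000
8 4 7677/10000
DF(1.5y) = 9227/10000 ≈ 0.922700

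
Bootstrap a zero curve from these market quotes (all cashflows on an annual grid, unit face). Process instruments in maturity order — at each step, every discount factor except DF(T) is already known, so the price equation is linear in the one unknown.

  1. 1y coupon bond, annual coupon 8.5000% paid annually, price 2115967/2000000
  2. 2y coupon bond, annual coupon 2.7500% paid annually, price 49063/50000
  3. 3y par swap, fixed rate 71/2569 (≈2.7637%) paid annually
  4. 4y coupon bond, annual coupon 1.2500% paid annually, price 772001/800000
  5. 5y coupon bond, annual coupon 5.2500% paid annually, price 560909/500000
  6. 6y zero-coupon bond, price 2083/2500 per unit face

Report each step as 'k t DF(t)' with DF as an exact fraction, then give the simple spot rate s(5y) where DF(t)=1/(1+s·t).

step 1 [1y] bond c/1=17/200: DF=(2115967/2000000 − 17/200·(0))/(1+17/200) = 9751/10000 ≈ 0.975100
step 2 [2y] bond c/1=11/400: DF=(49063/50000 − 11/400·(0.975100))/(1+11/400) = 9289/10000 ≈ 0.928900
step 3 [3y] swap r/1=71/2569: DF=(1 − 71/2569·(0.975100+0.928900))/(1+71/2569) = 9219/10000 ≈ 0.921900
step 4 [4y] bond c/1=1/80: DF=(772001/800000 − 1/80·(0.975100+0.928900+0.921900))/(1+1/80) = 4591/5000 ≈ 0.918200
step 5 [5y] bond c/1=21/400: DF=(560909/500000 − 21/400·(0.975100+0.928900+0.921900+0.918200))/(1+21/400) = 8791/10000 ≈ 0.879100
step 6 [6y] zero: DF = P = 2083/2500 ≈ 0.833200

1 1 9751/10000
2 2 9289/10000
3 3 9219/10000
4 4 4591/5000
5 5 8791/10000
6 6 2083/2500
s(5y) = (1/(8791/10000) − 1)/(5) = 1209/43955 ≈ 2.7505%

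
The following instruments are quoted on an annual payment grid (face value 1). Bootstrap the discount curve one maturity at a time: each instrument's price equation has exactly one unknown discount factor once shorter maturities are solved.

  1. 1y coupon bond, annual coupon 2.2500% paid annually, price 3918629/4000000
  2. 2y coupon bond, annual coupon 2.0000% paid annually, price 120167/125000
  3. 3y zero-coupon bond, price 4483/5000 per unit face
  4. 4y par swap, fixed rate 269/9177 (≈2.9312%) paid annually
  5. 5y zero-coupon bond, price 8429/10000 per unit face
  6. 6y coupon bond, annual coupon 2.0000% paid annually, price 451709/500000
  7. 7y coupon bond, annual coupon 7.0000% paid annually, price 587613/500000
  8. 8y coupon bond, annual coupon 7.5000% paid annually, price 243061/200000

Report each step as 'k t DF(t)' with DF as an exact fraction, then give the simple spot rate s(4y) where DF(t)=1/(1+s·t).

1 1 9581/10000
2 2 9237/10000
3 3 4483/5000
4 4 2231/2500
5 5 8429/10000
6 6 1993/2500
7 7 7509/10000
8 8 1769/2500
s(4y) = (1/(2231/2500) − 1)/(4) = 269/8924 ≈ 3.0143%

step 1 [1y] bond c/1=9/400: DF=(3918629/4000000 − 9/400·(0))/(1+9/400) = 9581/10000 ≈ 0.958100
step 2 [2y] bond c/1=1/50: DF=(120167/125000 − 1/50·(0.958100))/(1+1/50) = 9237/10000 ≈ 0.923700
step 3 [3y] zero: DF = P = 4483/5000 ≈ 0.896600
step 4 [4y] swap r/1=269/9177: DF=(1 − 269/9177·(0.958100+0.923700+0.896600))/(1+269/9177) = 2231/2500 ≈ 0.892400
step 5 [5y] zero: DF = P = 8429/10000 ≈ 0.842900
step 6 [6y] bond c/1=1/50: DF=(451709/500000 − 1/50·(0.958100+0.923700+0.896600+0.892400+0.842900))/(1+1/50) = 1993/2500 ≈ 0.797200
step 7 [7y] bond c/1=7/100: DF=(587613/500000 − 7/100·(0.958100+0.923700+0.896600+0.892400+0.842900+0.797200))/(1+7/100) = 7509/10000 ≈ 0.750900
step 8 [8y] bond c/1=3/40: DF=(243061/200000 − 3/40·(0.958100+0.923700+0.896600+0.892400+0.842900+0.797200+0.750900))/(1+3/40) = 1769/2500 ≈ 0.707600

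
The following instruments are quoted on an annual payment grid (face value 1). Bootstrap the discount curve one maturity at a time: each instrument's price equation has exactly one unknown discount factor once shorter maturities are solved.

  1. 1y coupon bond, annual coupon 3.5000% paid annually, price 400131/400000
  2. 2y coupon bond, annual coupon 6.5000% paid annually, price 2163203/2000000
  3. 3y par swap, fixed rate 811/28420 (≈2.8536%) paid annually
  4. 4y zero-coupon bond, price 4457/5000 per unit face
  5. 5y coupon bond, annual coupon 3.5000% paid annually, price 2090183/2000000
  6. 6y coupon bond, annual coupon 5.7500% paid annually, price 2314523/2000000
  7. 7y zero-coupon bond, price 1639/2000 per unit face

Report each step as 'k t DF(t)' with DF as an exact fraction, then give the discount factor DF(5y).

step 1 [1y] bond c/1=7/200: DF=(400131/400000 − 7/200·(0))/(1+7/200) = 1933/2000 ≈ 0.966500
step 2 [2y] bond c/1=13/200: DF=(2163203/2000000 − 13/200·(0.966500))/(1+13/200) = 4783/5000 ≈ 0.956600
step 3 [3y] swap r/1=811/28420: DF=(1 − 811/28420·(0.966500+0.956600))/(1+811/28420) = 9189/10000 ≈ 0.918900
step 4 [4y] zero: DF = P = 4457/5000 ≈ 0.891400
step 5 [5y] bond c/1=7/200: DF=(2090183/2000000 − 7/200·(0.966500+0.956600+0.918900+0.891400))/(1+7/200) = 1767/2000 ≈ 0.883500
step 6 [6y] bond c/1=23/400: DF=(2314523/2000000 − 23/400·(0.966500+0.956600+0.918900+0.891400+0.883500))/(1+23/400) = 8433/10000 ≈ 0.843300
step 7 [7y] zero: DF = P = 1639/2000 ≈ 0.819500

1 1 1933/2000
2 2 4783/5000
3 3 9189/10000
4 4 4457/5000
5 5 1767/2000
6 6 8433/10000
7 7 1639/2000
DF(5y) = 1767/2000 ≈ 0.883500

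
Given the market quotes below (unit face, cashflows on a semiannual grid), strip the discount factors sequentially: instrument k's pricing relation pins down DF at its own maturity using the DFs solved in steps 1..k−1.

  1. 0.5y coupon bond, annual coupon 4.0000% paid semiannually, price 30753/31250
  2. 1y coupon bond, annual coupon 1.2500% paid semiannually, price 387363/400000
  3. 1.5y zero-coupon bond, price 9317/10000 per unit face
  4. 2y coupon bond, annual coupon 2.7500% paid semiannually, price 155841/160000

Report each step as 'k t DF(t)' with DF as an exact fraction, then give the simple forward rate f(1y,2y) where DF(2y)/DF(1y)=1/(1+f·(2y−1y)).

step 1 [0.5y] bond c/2=1/50: DF=(30753/31250 − 1/50·(0))/(1+1/50) = 603/625 ≈ 0.964800
step 2 [1y] bond c/2=1/160: DF=(387363/400000 − 1/160·(0.964800))/(1+1/160) = 2391/2500 ≈ 0.956400
step 3 [1.5y] zero: DF = P = 9317/10000 ≈ 0.931700
step 4 [2y] bond c/2=11/800: DF=(155841/160000 − 11/800·(0.964800+0.956400+0.931700))/(1+11/800) = 9221/10000 ≈ 0.922100

1 1/2 603/625
2 1 2391/2500
3 3/2 9317/10000
4 2 9221/10000
f(1y,2y) = ((2391/2500)/(9221/10000) − 1)/(1) = 343/9221 ≈ 3.7198%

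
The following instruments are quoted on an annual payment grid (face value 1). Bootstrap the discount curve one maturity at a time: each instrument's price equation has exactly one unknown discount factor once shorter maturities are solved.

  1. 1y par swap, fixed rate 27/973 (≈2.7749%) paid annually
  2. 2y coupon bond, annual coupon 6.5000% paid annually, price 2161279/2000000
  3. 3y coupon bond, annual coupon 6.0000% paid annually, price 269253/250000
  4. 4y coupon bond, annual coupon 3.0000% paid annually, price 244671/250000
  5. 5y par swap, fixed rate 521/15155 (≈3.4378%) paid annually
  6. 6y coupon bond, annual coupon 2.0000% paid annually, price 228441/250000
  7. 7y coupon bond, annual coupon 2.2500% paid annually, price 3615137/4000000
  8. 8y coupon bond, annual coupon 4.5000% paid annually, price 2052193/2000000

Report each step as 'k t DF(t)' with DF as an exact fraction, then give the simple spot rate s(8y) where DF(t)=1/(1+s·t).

step 1 [1y] swap r/1=27/973: DF=(1 − 27/973·(0))/(1+27/973) = 973/1000 ≈ 0.973000
step 2 [2y] bond c/1=13/200: DF=(2161279/2000000 − 13/200·(0.973000))/(1+13/200) = 9553/10000 ≈ 0.955300
step 3 [3y] bond c/1=3/50: DF=(269253/250000 − 3/50·(0.973000+0.955300))/(1+3/50) = 9069/10000 ≈ 0.906900
step 4 [4y] bond c/1=3/100: DF=(244671/250000 − 3/100·(0.973000+0.955300+0.906900))/(1+3/100) = 2169/2500 ≈ 0.867600
step 5 [5y] swap r/1=521/15155: DF=(1 − 521/15155·(0.973000+0.955300+0.906900+0.867600))/(1+521/15155) = 8437/10000 ≈ 0.843700
step 6 [6y] bond c/1=1/50: DF=(228441/250000 − 1/50·(0.973000+0.955300+0.906900+0.867600+0.843700))/(1+1/50) = 8067/10000 ≈ 0.806700
step 7 [7y] bond c/1=9/400: DF=(3615137/4000000 − 9/400·(0.973000+0.955300+0.906900+0.867600+0.843700+0.806700))/(1+9/400) = 7661/10000 ≈ 0.766100
step 8 [8y] bond c/1=9/200: DF=(2052193/2000000 − 9/200·(0.973000+0.955300+0.906900+0.867600+0.843700+0.806700+0.766100))/(1+9/200) = 449/625 ≈ 0.718400

1 1 973/1000
2 2 9553/10000
3 3 9069/10000
4 4 2169/2500
5 5 8437/10000
6 6 8067/10000
7 7 7661/10000
8 8 449/625
s(8y) = (1/(449/625) − 1)/(8) = 22/449 ≈ 4.8998%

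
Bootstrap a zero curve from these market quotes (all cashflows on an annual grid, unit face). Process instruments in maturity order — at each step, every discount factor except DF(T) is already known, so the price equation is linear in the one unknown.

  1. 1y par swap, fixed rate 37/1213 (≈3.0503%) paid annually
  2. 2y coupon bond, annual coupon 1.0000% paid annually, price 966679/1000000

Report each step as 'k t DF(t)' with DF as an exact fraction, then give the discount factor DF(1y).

step 1 [1y] swap r/1=37/1213: DF=(1 − 37/1213·(0))/(1+37/1213) = 1213/1250 ≈ 0.970400
step 2 [2y] bond c/1=1/100: DF=(966679/1000000 − 1/100·(0.970400))/(1+1/100) = 379/400 ≈ 0.947500

1 1 1213/1250
2 2 379/400
DF(1y) = 1213/1250 ≈ 0.970400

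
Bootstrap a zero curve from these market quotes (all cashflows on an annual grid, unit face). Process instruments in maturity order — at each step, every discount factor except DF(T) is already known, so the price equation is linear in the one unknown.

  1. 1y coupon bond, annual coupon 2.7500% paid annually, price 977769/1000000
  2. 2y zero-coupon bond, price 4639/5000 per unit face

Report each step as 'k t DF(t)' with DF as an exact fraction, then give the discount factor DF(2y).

1 1 2379/2500
2 2 4639/5000
DF(2y) = 4639/5000 ≈ 0.927800

step 1 [1y] bond c/1=11/400: DF=(977769/1000000 − 11/400·(0))/(1+11/400) = 2379/2500 ≈ 0.951600
step 2 [2y] zero: DF = P = 4639/5000 ≈ 0.927800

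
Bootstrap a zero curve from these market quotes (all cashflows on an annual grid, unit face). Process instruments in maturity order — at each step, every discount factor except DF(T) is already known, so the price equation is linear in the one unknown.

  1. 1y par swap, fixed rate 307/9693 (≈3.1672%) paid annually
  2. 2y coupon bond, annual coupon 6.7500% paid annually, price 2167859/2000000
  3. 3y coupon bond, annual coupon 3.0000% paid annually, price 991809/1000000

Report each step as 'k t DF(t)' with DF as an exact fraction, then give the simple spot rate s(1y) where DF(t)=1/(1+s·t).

1 1 9693/10000
2 2 9541/10000
3 3 9069/10000
s(1y) = (1/(9693/10000) − 1)/(1) = 307/9693 ≈ 3.1672%

step 1 [1y] swap r/1=307/9693: DF=(1 − 307/9693·(0))/(1+307/9693) = 9693/10000 ≈ 0.969300
step 2 [2y] bond c/1=27/400: DF=(2167859/2000000 − 27/400·(0.969300))/(1+27/400) = 9541/10000 ≈ 0.954100
step 3 [3y] bond c/1=3/100: DF=(991809/1000000 − 3/100·(0.969300+0.954100))/(1+3/100) = 9069/10000 ≈ 0.906900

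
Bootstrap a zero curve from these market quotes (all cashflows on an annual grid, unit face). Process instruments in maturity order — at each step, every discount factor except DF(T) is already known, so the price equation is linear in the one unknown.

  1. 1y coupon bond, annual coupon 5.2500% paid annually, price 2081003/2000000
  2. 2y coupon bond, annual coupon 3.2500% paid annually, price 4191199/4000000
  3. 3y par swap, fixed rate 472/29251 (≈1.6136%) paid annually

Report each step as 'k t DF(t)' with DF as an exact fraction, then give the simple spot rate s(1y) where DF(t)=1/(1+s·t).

1 1 4943/5000
2 2 9837/10000
3 3 1191/1250
s(1y) = (1/(4943/5000) − 1)/(1) = 57/4943 ≈ 1.1531%

step 1 [1y] bond c/1=21/400: DF=(2081003/2000000 − 21/400·(0))/(1+21/400) = 4943/5000 ≈ 0.988600
step 2 [2y] bond c/1=13/400: DF=(4191199/4000000 − 13/400·(0.988600))/(1+13/400) = 9837/10000 ≈ 0.983700
step 3 [3y] swap r/1=472/29251: DF=(1 − 472/29251·(0.988600+0.983700))/(1+472/29251) = 1191/1250 ≈ 0.952800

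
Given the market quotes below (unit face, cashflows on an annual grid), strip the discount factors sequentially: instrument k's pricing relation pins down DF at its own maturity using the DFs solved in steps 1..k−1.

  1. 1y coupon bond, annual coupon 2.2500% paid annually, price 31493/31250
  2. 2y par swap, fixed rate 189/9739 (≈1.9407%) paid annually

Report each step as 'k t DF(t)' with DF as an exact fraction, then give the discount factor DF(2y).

step 1 [1y] bond c/1=9/400: DF=(31493/31250 − 9/400·(0))/(1+9/400) = 616/625 ≈ 0.985600
step 2 [2y] swap r/1=189/9739: DF=(1 − 189/9739·(0.985600))/(1+189/9739) = 4811/5000 ≈ 0.962200

1 1 616/625
2 2 4811/5000
DF(2y) = 4811/5000 ≈ 0.962200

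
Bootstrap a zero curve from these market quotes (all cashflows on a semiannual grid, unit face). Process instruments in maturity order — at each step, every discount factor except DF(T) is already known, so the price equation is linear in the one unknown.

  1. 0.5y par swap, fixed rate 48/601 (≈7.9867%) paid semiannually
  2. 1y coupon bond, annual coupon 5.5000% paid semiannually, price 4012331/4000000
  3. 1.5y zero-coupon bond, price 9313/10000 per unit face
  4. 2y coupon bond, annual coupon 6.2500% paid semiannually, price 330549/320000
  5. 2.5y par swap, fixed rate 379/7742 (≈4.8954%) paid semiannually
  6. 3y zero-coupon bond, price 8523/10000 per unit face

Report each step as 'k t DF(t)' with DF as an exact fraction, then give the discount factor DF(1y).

step 1 [0.5y] swap r/2=24/601: DF=(1 − 24/601·(0))/(1+24/601) = 601/625 ≈ 0.961600
step 2 [1y] bond c/2=11/400: DF=(4012331/4000000 − 11/400·(0.961600))/(1+11/400) = 1901/2000 ≈ 0.950500
step 3 [1.5y] zero: DF = P = 9313/10000 ≈ 0.931300
step 4 [2y] bond c/2=1/32: DF=(330549/320000 − 1/32·(0.961600+0.950500+0.931300))/(1+1/32) = 1831/2000 ≈ 0.915500
step 5 [2.5y] swap r/2=379/15484: DF=(1 − 379/15484·(0.961600+0.950500+0.931300+0.915500))/(1+379/15484) = 8863/10000 ≈ 0.886300
step 6 [3y] zero: DF = P = 8523/10000 ≈ 0.852300

1 1/2 601/625
2 1 1901/2000
3 3/2 9313/10000
4 2 1831/2000
5 5/2 8863/10000
6 3 8523/10000
DF(1y) = 1901/2000 ≈ 0.950500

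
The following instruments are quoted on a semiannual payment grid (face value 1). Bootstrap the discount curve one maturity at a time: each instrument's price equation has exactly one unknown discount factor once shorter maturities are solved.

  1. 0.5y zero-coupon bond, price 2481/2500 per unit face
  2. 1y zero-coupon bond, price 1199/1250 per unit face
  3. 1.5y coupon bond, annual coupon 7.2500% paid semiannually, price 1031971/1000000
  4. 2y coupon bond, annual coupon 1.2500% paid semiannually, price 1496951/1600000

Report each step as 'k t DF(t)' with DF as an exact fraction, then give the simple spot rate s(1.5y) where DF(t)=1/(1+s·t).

1 1/2 2481/2500
2 1 1199/1250
3 3/2 2319/2500
4 2 9119/10000
s(1.5y) = (1/(2319/2500) − 1)/(3/2) = 362/6957 ≈ 5.2034%

step 1 [0.5y] zero: DF = P = 2481/2500 ≈ 0.992400
step 2 [1y] zero: DF = P = 1199/1250 ≈ 0.959200
step 3 [1.5y] bond c/2=29/800: DF=(1031971/1000000 − 29/800·(0.992400+0.959200))/(1+29/800) = 2319/2500 ≈ 0.927600
step 4 [2y] bond c/2=1/160: DF=(1496951/1600000 − 1/160·(0.992400+0.959200+0.927600))/(1+1/160) = 9119/10000 ≈ 0.911900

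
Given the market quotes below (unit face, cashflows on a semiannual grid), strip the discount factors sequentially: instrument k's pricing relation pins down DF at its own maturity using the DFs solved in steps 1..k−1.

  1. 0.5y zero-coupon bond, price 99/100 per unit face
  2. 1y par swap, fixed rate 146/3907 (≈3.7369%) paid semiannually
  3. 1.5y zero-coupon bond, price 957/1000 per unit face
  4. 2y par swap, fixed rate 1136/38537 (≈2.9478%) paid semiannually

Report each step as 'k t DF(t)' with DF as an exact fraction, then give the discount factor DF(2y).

step 1 [0.5y] zero: DF = P = 99/100 ≈ 0.990000
step 2 [1y] swap r/2=73/3907: DF=(1 − 73/3907·(0.990000))/(1+73/3907) = 1927/2000 ≈ 0.963500
step 3 [1.5y] zero: DF = P = 957/1000 ≈ 0.957000
step 4 [2y] swap r/2=568/38537: DF=(1 − 568/38537·(0.990000+0.963500+0.957000))/(1+568/38537) = 1179/1250 ≈ 0.943200

1 1/2 99/100
2 1 1927/2000
3 3/2 957/1000
4 2 1179/1250
DF(2y) = 1179/1250 ≈ 0.943200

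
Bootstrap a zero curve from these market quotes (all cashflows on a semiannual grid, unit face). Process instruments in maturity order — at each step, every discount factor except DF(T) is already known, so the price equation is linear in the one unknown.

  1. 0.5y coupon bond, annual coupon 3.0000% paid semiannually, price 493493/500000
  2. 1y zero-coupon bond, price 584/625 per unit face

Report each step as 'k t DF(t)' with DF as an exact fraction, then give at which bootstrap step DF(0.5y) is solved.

step 1 [0.5y] bond c/2=3/200: DF=(493493/500000 − 3/200·(0))/(1+3/200) = 2431/2500 ≈ 0.972400
step 2 [1y] zero: DF = P = 584/625 ≈ 0.934400

1 1/2 2431/2500
2 1 584/625
DF(0.5y) is solved at step 1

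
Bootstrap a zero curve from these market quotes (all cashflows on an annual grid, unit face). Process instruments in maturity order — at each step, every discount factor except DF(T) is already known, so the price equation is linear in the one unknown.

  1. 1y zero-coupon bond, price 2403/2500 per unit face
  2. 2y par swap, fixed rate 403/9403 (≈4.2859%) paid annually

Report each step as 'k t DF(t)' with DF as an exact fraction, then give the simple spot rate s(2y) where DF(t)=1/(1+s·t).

1 1 2403/2500
2 2 4597/5000
s(2y) = (1/(4597/5000) − 1)/(2) = 403/9194 ≈ 4.3833%

step 1 [1y] zero: DF = P = 2403/2500 ≈ 0.961200
step 2 [2y] swap r/1=403/9403: DF=(1 − 403/9403·(0.961200))/(1+403/9403) = 4597/5000 ≈ 0.919400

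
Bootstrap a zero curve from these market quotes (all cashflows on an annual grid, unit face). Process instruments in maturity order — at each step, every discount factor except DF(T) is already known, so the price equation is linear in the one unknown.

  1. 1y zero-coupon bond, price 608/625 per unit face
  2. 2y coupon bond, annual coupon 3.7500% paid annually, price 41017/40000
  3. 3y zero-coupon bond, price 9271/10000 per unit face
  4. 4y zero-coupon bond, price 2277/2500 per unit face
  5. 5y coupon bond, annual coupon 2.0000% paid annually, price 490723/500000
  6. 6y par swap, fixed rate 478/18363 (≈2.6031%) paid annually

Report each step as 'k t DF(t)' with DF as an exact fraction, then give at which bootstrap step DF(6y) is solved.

1 1 608/625
2 2 2383/2500
3 3 9271/10000
4 4 2277/2500
5 5 2221/2500
6 6 4283/5000
DF(6y) is solved at step 6

step 1 [1y] zero: DF = P = 608/625 ≈ 0.972800
step 2 [2y] bond c/1=3/80: DF=(41017/40000 − 3/80·(0.972800))/(1+3/80) = 2383/2500 ≈ 0.953200
step 3 [3y] zero: DF = P = 9271/10000 ≈ 0.927100
step 4 [4y] zero: DF = P = 2277/2500 ≈ 0.910800
step 5 [5y] bond c/1=1/50: DF=(490723/500000 − 1/50·(0.972800+0.953200+0.927100+0.910800))/(1+1/50) = 2221/2500 ≈ 0.888400
step 6 [6y] swap r/1=478/18363: DF=(1 − 478/18363·(0.972800+0.953200+0.927100+0.910800+0.888400))/(1+478/18363) = 4283/5000 ≈ 0.856600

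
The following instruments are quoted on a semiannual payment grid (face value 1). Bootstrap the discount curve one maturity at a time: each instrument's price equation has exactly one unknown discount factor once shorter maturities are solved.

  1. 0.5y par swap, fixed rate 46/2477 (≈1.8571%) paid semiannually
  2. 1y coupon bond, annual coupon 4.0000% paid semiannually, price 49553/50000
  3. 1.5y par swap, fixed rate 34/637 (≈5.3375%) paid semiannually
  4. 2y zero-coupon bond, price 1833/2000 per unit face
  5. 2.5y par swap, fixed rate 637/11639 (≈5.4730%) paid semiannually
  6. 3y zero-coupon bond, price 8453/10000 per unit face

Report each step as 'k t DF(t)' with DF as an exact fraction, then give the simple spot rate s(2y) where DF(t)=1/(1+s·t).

1 1/2 2477/2500
2 1 4761/5000
3 3/2 1847/2000
4 2 1833/2000
5 5/2 4363/5000
6 3 8453/10000
s(2y) = (1/(1833/2000) − 1)/(2) = 167/3666 ≈ 4.5554%

step 1 [0.5y] swap r/2=23/2477: DF=(1 − 23/2477·(0))/(1+23/2477) = 2477/2500 ≈ 0.990800
step 2 [1y] bond c/2=1/50: DF=(49553/50000 − 1/50·(0.990800))/(1+1/50) = 4761/5000 ≈ 0.952200
step 3 [1.5y] swap r/2=17/637: DF=(1 − 17/637·(0.990800+0.952200))/(1+17/637) = 1847/2000 ≈ 0.923500
step 4 [2y] zero: DF = P = 1833/2000 ≈ 0.916500
step 5 [2.5y] swap r/2=637/23278: DF=(1 − 637/23278·(0.990800+0.952200+0.923500+0.916500))/(1+637/23278) = 4363/5000 ≈ 0.872600
step 6 [3y] zero: DF = P = 8453/10000 ≈ 0.845300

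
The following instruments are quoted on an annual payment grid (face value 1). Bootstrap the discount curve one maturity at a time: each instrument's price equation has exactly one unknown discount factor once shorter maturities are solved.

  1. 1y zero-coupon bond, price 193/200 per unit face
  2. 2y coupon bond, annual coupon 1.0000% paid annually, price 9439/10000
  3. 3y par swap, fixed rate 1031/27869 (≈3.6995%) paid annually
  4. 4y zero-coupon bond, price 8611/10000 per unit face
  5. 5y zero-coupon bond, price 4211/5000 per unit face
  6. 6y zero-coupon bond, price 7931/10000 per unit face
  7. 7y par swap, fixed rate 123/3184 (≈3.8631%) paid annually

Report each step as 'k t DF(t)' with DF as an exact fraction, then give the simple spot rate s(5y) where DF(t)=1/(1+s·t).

step 1 [1y] zero: DF = P = 193/200 ≈ 0.965000
step 2 [2y] bond c/1=1/100: DF=(9439/10000 − 1/100·(0.965000))/(1+1/100) = 37/40 ≈ 0.925000
step 3 [3y] swap r/1=1031/27869: DF=(1 − 1031/27869·(0.965000+0.925000))/(1+1031/27869) = 8969/10000 ≈ 0.896900
step 4 [4y] zero: DF = P = 8611/10000 ≈ 0.861100
step 5 [5y] zero: DF = P = 4211/5000 ≈ 0.842200
step 6 [6y] zero: DF = P = 7931/10000 ≈ 0.793100
step 7 [7y] swap r/1=123/3184: DF=(1 − 123/3184·(0.965000+0.925000+0.896900+0.861100+0.842200+0.793100))/(1+123/3184) = 7663/10000 ≈ 0.766300

1 1 193/200
2 2 37/40
3 3 8969/10000
4 4 8611/10000
5 5 4211/5000
6 6 7931/10000
7 7 7663/10000
s(5y) = (1/(4211/5000) − 1)/(5) = 789/21055 ≈ 3.7473%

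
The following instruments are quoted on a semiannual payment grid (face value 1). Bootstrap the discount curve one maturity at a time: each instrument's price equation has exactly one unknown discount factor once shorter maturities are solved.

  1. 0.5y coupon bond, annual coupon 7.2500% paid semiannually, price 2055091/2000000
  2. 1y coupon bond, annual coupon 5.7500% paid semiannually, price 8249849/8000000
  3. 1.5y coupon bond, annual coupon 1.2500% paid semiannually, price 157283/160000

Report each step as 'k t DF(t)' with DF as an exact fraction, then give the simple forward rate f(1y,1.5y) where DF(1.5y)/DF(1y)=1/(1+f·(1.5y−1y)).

step 1 [0.5y] bond c/2=29/800: DF=(2055091/2000000 − 29/800·(0))/(1+29/800) = 2479/2500 ≈ 0.991600
step 2 [1y] bond c/2=23/800: DF=(8249849/8000000 − 23/800·(0.991600))/(1+23/800) = 9747/10000 ≈ 0.974700
step 3 [1.5y] bond c/2=1/160: DF=(157283/160000 − 1/160·(0.991600+0.974700))/(1+1/160) = 9647/10000 ≈ 0.964700

1 1/2 2479/2500
2 1 9747/10000
3 3/2 9647/10000
f(1y,1.5y) = ((9747/10000)/(9647/10000) − 1)/(1/2) = 200/9647 ≈ 2.0732%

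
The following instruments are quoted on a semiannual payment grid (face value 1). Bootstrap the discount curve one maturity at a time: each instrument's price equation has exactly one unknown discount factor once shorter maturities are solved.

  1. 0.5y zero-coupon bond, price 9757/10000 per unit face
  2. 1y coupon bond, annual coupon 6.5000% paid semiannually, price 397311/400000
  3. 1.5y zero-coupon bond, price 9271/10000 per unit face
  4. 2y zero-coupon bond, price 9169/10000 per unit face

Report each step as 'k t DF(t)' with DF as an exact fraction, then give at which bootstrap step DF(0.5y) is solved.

1 1/2 9757/10000
2 1 9313/10000
3 3/2 9271/10000
4 2 9169/10000
DF(0.5y) is solved at step 1

step 1 [0.5y] zero: DF = P = 9757/10000 ≈ 0.975700
step 2 [1y] bond c/2=13/400: DF=(397311/400000 − 13/400·(0.975700))/(1+13/400) = 9313/10000 ≈ 0.931300
step 3 [1.5y] zero: DF = P = 9271/10000 ≈ 0.927100
step 4 [2y] zero: DF = P = 9169/10000 ≈ 0.916900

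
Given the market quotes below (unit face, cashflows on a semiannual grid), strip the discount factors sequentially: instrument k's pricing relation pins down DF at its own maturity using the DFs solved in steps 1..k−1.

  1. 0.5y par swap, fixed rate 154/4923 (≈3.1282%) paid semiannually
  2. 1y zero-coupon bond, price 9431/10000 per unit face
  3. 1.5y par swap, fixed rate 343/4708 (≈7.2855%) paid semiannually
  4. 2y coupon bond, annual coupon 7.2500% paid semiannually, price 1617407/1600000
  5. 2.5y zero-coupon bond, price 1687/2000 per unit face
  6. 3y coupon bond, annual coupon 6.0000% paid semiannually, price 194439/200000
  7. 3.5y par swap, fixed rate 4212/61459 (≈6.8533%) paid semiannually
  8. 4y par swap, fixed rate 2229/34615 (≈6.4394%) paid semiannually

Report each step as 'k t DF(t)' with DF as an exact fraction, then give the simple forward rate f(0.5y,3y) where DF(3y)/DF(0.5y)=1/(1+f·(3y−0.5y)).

1 1/2 4923/5000
2 1 9431/10000
3 3/2 8971/10000
4 2 8767/10000
5 5/2 1687/2000
6 3 1623/2000
7 7/2 3947/5000
8 4 7771/10000
f(0.5y,3y) = ((4923/5000)/(1623/2000) − 1)/(5/2) = 1154/13525 ≈ 8.5323%

step 1 [0.5y] swap r/2=77/4923: DF=(1 − 77/4923·(0))/(1+77/4923) = 4923/5000 ≈ 0.984600
step 2 [1y] zero: DF = P = 9431/10000 ≈ 0.943100
step 3 [1.5y] swap r/2=343/9416: DF=(1 − 343/9416·(0.984600+0.943100))/(1+343/9416) = 8971/10000 ≈ 0.897100
step 4 [2y] bond c/2=29/800: DF=(1617407/1600000 − 29/800·(0.984600+0.943100+0.897100))/(1+29/800) = 8767/10000 ≈ 0.876700
step 5 [2.5y] zero: DF = P = 1687/2000 ≈ 0.843500
step 6 [3y] bond c/2=3/100: DF=(194439/200000 − 3/100·(0.984600+0.943100+0.897100+0.876700+0.843500))/(1+3/100) = 1623/2000 ≈ 0.811500
step 7 [3.5y] swap r/2=2106/61459: DF=(1 − 2106/61459·(0.984600+0.943100+0.897100+0.876700+0.843500+0.811500))/(1+2106/61459) = 3947/5000 ≈ 0.789400
step 8 [4y] swap r/2=2229/69230: DF=(1 − 2229/69230·(0.984600+0.943100+0.897100+0.876700+0.843500+0.811500+0.789400))/(1+2229/69230) = 7771/10000 ≈ 0.777100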